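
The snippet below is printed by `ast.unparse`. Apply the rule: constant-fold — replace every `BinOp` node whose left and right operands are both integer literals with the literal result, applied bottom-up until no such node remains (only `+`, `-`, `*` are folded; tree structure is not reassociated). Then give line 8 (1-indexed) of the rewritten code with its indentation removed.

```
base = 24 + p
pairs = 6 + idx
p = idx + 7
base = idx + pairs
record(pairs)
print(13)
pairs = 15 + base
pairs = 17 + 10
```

pairs = 27

Transformed code:
base = 24 + p
pairs = 6 + idx
p = idx + 7
base = idx + pairs
record(pairs)
print(13)
pairs = 15 + base
pairs = 27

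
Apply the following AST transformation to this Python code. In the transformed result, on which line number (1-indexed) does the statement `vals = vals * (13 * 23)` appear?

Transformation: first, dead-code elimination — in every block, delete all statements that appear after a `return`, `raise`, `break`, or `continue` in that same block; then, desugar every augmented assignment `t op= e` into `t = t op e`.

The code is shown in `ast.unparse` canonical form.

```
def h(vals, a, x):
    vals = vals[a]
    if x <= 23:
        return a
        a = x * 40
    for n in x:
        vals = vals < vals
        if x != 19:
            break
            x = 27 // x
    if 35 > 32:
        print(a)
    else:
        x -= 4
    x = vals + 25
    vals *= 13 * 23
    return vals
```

Transformed code:
def h(vals, a, x):
    vals = vals[a]
    if x <= 23:
        return a
    for n in x:
        vals = vals < vals
        if x != 19:
            break
    if 35 > 32:
        print(a)
    else:
        x = x - 4
    x = vals + 25
    vals = vals * (13 * 23)
    return vals

14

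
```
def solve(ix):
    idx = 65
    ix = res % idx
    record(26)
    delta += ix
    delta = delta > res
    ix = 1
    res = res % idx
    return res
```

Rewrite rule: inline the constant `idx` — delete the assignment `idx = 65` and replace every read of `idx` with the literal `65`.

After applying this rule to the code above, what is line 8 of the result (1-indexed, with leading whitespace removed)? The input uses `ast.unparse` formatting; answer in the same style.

return res

Transformed code:
def solve(ix):
    ix = res % 65
    record(26)
    delta += ix
    delta = delta > res
    ix = 1
    res = res % 65
    return res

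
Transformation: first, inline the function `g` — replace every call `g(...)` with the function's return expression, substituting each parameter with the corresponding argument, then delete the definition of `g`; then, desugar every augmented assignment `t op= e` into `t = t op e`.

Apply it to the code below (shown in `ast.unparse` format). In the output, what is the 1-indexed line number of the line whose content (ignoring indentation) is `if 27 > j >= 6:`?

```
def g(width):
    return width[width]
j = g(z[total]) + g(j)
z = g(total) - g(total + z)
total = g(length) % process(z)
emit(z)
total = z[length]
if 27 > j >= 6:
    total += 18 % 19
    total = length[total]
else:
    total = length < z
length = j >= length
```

6

Transformed code:
j = z[total][z[total]] + j[j]
z = total[total] - (total + z)[total + z]
total = length[length] % process(z)
emit(z)
total = z[length]
if 27 > j >= 6:
    total = total + 18 % 19
    total = length[total]
else:
    total = length < z
length = j >= length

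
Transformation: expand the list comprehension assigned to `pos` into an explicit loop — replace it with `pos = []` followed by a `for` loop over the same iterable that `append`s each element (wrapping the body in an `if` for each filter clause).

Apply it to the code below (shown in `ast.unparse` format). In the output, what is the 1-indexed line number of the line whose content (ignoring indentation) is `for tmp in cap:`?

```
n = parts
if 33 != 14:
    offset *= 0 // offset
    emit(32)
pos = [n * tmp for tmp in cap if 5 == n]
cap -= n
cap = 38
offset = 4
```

6

Transformed code:
n = parts
if 33 != 14:
    offset *= 0 // offset
    emit(32)
pos = []
for tmp in cap:
    if 5 == n:
        pos.append(n * tmp)
cap -= n
cap = 38
offset = 4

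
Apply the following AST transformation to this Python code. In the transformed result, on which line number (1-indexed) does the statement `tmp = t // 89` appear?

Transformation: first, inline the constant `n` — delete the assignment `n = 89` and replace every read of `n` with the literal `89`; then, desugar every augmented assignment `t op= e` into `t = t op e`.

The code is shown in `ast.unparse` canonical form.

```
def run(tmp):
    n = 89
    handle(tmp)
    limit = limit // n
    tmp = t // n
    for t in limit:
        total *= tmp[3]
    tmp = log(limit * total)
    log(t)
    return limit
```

4

Transformed code:
def run(tmp):
    handle(tmp)
    limit = limit // 89
    tmp = t // 89
    for t in limit:
        total = total * tmp[3]
    tmp = log(limit * total)
    log(t)
    return limit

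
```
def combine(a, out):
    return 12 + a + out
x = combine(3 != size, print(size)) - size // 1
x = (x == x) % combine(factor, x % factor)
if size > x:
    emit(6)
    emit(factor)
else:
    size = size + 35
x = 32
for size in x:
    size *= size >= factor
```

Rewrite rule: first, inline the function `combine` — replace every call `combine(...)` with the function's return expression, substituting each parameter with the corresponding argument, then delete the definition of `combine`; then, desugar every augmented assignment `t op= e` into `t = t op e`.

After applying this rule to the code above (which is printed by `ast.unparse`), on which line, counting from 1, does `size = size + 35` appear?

7

Transformed code:
x = 12 + (3 != size) + print(size) - size // 1
x = (x == x) % (12 + factor + x % factor)
if size > x:
    emit(6)
    emit(factor)
else:
    size = size + 35
x = 32
for size in x:
    size = size * (size >= factor)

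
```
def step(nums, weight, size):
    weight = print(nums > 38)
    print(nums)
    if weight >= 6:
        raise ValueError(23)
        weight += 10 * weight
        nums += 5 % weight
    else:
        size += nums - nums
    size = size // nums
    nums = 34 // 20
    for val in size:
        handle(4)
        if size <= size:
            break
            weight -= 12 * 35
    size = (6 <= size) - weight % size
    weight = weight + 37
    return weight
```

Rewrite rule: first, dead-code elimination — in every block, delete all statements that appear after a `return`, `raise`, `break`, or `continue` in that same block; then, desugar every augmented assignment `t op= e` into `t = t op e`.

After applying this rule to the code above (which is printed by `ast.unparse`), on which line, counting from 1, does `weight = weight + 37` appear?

15

Transformed code:
def step(nums, weight, size):
    weight = print(nums > 38)
    print(nums)
    if weight >= 6:
        raise ValueError(23)
    else:
        size = size + (nums - nums)
    size = size // nums
    nums = 34 // 20
    for val in size:
        handle(4)
        if size <= size:
            break
    size = (6 <= size) - weight % size
    weight = weight + 37
    return weight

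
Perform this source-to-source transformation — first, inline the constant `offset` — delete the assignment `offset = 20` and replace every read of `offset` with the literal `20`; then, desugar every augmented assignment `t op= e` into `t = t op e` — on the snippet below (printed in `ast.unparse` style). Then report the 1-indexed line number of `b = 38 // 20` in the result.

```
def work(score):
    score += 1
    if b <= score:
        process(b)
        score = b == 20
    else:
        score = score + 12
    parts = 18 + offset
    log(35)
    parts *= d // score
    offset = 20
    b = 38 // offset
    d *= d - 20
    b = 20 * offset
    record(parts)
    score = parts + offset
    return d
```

11

Transformed code:
def work(score):
    score = score + 1
    if b <= score:
        process(b)
        score = b == 20
    else:
        score = score + 12
    parts = 18 + 20
    log(35)
    parts = parts * (d // score)
    b = 38 // 20
    d = d * (d - 20)
    b = 20 * 20
    record(parts)
    score = parts + 20
    return d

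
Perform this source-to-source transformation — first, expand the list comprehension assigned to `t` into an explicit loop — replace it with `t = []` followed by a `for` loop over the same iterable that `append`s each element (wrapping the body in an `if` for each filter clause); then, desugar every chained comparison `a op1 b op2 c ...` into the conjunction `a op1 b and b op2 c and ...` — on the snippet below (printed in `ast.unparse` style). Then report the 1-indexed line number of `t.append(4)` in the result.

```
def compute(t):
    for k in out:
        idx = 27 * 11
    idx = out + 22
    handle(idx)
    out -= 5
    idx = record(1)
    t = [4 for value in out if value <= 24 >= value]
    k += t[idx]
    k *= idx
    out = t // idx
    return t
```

11

Transformed code:
def compute(t):
    for k in out:
        idx = 27 * 11
    idx = out + 22
    handle(idx)
    out -= 5
    idx = record(1)
    t = []
    for value in out:
        if value <= 24 and 24 >= value:
            t.append(4)
    k += t[idx]
    k *= idx
    out = t // idx
    return t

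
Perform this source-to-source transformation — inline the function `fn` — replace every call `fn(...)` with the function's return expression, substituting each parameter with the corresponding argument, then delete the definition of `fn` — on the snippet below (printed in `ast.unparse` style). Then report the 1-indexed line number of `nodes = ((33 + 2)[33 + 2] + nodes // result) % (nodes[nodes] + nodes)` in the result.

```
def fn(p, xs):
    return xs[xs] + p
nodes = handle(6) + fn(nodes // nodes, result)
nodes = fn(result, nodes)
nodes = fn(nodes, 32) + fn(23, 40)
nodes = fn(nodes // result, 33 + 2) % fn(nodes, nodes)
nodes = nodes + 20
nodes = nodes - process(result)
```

Transformed code:
nodes = handle(6) + (result[result] + nodes // nodes)
nodes = nodes[nodes] + result
nodes = 32[32] + nodes + (40[40] + 23)
nodes = ((33 + 2)[33 + 2] + nodes // result) % (nodes[nodes] + nodes)
nodes = nodes + 20
nodes = nodes - process(result)

4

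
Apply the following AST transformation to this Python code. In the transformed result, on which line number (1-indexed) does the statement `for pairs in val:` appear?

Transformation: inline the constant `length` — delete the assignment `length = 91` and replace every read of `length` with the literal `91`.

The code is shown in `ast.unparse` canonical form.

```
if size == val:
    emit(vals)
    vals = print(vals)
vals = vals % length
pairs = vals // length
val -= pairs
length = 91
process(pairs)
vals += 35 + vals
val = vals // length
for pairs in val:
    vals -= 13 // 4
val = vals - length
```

10

Transformed code:
if size == val:
    emit(vals)
    vals = print(vals)
vals = vals % 91
pairs = vals // 91
val -= pairs
process(pairs)
vals += 35 + vals
val = vals // 91
for pairs in val:
    vals -= 13 // 4
val = vals - 91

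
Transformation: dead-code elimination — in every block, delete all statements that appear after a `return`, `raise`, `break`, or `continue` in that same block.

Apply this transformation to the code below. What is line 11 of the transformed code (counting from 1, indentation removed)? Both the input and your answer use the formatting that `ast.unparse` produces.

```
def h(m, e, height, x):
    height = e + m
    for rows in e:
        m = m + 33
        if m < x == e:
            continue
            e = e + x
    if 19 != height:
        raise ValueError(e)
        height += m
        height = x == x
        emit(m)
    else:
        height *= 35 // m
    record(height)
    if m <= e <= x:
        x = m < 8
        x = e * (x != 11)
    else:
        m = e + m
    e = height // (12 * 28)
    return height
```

Transformed code:
def h(m, e, height, x):
    height = e + m
    for rows in e:
        m = m + 33
        if m < x == e:
            continue
    if 19 != height:
        raise ValueError(e)
    else:
        height *= 35 // m
    record(height)
    if m <= e <= x:
        x = m < 8
        x = e * (x != 11)
    else:
        m = e + m
    e = height // (12 * 28)
    return height

record(height)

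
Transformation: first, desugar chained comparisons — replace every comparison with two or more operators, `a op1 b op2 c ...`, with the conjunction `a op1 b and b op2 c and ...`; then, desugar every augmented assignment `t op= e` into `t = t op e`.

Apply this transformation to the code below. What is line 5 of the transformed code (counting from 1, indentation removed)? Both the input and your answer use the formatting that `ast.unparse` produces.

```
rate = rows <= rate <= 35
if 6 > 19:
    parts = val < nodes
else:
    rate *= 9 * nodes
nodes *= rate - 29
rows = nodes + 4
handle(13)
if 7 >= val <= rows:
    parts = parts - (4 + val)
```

rate = rate * (9 * nodes)

Transformed code:
rate = rows <= rate and rate <= 35
if 6 > 19:
    parts = val < nodes
else:
    rate = rate * (9 * nodes)
nodes = nodes * (rate - 29)
rows = nodes + 4
handle(13)
if 7 >= val and val <= rows:
    parts = parts - (4 + val)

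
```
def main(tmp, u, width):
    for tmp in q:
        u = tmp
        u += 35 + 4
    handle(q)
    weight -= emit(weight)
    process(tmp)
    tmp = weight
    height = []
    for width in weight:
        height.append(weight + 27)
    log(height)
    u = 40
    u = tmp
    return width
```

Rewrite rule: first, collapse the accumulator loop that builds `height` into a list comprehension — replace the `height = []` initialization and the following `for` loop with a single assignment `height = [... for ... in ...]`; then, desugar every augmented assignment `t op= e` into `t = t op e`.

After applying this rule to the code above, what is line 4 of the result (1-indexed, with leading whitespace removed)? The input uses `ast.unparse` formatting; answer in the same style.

u = u + (35 + 4)

Transformed code:
def main(tmp, u, width):
    for tmp in q:
        u = tmp
        u = u + (35 + 4)
    handle(q)
    weight = weight - emit(weight)
    process(tmp)
    tmp = weight
    height = [weight + 27 for width in weight]
    log(height)
    u = 40
    u = tmp
    return width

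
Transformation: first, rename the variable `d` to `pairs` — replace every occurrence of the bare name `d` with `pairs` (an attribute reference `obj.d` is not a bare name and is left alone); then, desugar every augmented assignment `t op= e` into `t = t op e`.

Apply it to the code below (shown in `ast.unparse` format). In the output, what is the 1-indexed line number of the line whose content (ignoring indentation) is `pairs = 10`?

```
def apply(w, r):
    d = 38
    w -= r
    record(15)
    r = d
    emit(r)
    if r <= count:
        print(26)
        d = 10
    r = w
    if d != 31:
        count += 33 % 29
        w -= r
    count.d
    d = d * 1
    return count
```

9

Transformed code:
def apply(w, r):
    pairs = 38
    w = w - r
    record(15)
    r = pairs
    emit(r)
    if r <= count:
        print(26)
        pairs = 10
    r = w
    if pairs != 31:
        count = count + 33 % 29
        w = w - r
    count.d
    pairs = pairs * 1
    return count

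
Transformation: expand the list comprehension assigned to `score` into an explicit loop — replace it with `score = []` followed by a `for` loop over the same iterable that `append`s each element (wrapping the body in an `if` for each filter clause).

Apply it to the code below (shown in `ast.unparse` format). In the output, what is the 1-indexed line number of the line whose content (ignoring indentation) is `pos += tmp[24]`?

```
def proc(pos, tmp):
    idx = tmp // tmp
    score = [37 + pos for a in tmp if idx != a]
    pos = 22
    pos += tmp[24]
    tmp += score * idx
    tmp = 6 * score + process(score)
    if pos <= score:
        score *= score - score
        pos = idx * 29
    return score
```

Transformed code:
def proc(pos, tmp):
    idx = tmp // tmp
    score = []
    for a in tmp:
        if idx != a:
            score.append(37 + pos)
    pos = 22
    pos += tmp[24]
    tmp += score * idx
    tmp = 6 * score + process(score)
    if pos <= score:
        score *= score - score
        pos = idx * 29
    return score

8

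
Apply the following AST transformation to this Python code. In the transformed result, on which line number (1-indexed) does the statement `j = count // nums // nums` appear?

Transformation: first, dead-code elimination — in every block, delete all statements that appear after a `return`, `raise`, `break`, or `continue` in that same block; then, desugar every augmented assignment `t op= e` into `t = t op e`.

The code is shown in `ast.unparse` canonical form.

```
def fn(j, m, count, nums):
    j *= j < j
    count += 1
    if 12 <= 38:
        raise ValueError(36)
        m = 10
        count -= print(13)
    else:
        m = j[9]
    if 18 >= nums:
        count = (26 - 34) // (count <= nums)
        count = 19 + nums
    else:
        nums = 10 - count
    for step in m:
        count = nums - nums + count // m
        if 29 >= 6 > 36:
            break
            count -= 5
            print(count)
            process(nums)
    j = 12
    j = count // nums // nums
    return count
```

Transformed code:
def fn(j, m, count, nums):
    j = j * (j < j)
    count = count + 1
    if 12 <= 38:
        raise ValueError(36)
    else:
        m = j[9]
    if 18 >= nums:
        count = (26 - 34) // (count <= nums)
        count = 19 + nums
    else:
        nums = 10 - count
    for step in m:
        count = nums - nums + count // m
        if 29 >= 6 > 36:
            break
    j = 12
    j = count // nums // nums
    return count

18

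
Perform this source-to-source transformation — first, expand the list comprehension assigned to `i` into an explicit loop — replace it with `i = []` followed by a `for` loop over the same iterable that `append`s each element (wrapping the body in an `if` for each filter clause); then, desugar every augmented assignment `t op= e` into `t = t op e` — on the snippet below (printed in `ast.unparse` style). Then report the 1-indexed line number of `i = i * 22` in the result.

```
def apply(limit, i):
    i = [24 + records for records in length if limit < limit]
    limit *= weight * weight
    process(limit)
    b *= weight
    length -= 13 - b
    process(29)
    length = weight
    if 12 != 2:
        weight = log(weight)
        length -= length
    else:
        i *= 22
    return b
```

Transformed code:
def apply(limit, i):
    i = []
    for records in length:
        if limit < limit:
            i.append(24 + records)
    limit = limit * (weight * weight)
    process(limit)
    b = b * weight
    length = length - (13 - b)
    process(29)
    length = weight
    if 12 != 2:
        weight = log(weight)
        length = length - length
    else:
        i = i * 22
    return b

16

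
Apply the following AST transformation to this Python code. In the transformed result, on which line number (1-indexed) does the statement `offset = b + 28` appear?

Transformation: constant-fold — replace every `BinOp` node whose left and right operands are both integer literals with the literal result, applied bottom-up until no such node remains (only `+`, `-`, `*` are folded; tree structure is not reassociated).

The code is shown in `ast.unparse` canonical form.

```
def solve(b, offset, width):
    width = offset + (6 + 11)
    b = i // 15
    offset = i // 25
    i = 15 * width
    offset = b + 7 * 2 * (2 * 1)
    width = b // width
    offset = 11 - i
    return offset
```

6

Transformed code:
def solve(b, offset, width):
    width = offset + 17
    b = i // 15
    offset = i // 25
    i = 15 * width
    offset = b + 28
    width = b // width
    offset = 11 - i
    return offset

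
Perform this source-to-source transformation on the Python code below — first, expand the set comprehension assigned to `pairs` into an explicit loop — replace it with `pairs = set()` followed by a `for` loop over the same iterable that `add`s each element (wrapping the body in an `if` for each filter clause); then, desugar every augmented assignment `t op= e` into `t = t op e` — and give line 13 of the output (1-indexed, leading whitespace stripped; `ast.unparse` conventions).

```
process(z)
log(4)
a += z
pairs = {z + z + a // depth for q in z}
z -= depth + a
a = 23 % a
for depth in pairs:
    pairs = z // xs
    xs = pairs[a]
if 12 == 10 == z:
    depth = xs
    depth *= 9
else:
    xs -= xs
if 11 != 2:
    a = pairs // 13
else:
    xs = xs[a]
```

Transformed code:
process(z)
log(4)
a = a + z
pairs = set()
for q in z:
    pairs.add(z + z + a // depth)
z = z - (depth + a)
a = 23 % a
for depth in pairs:
    pairs = z // xs
    xs = pairs[a]
if 12 == 10 == z:
    depth = xs
    depth = depth * 9
else:
    xs = xs - xs
if 11 != 2:
    a = pairs // 13
else:
    xs = xs[a]

depth = xs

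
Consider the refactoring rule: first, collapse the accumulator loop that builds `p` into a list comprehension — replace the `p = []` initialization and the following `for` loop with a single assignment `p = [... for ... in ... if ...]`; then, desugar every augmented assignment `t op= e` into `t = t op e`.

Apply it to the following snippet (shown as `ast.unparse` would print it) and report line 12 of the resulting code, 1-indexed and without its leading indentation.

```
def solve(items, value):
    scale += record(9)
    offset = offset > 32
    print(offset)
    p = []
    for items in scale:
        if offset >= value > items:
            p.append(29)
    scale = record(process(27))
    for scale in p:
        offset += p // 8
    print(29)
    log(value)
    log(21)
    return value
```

Transformed code:
def solve(items, value):
    scale = scale + record(9)
    offset = offset > 32
    print(offset)
    p = [29 for items in scale if offset >= value > items]
    scale = record(process(27))
    for scale in p:
        offset = offset + p // 8
    print(29)
    log(value)
    log(21)
    return value

return value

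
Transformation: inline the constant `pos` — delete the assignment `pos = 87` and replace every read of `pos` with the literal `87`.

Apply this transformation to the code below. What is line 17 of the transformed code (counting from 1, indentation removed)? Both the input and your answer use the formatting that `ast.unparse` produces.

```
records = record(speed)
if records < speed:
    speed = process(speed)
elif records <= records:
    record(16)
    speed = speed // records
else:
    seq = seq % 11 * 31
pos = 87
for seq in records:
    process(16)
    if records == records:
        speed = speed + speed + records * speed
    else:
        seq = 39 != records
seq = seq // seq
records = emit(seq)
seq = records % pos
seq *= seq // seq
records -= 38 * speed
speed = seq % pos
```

Transformed code:
records = record(speed)
if records < speed:
    speed = process(speed)
elif records <= records:
    record(16)
    speed = speed // records
else:
    seq = seq % 11 * 31
for seq in records:
    process(16)
    if records == records:
        speed = speed + speed + records * speed
    else:
        seq = 39 != records
seq = seq // seq
records = emit(seq)
seq = records % 87
seq *= seq // seq
records -= 38 * speed
speed = seq % 87

seq = records % 87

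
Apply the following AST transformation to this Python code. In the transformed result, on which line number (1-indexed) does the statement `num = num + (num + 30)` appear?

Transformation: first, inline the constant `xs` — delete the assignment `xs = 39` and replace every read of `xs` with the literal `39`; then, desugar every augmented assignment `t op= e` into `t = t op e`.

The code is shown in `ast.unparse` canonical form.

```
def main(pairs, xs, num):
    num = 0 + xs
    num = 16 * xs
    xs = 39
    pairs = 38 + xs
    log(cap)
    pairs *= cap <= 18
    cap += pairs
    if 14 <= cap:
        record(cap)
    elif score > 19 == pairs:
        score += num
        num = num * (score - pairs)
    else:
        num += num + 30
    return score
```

14

Transformed code:
def main(pairs, xs, num):
    num = 0 + 39
    num = 16 * 39
    pairs = 38 + 39
    log(cap)
    pairs = pairs * (cap <= 18)
    cap = cap + pairs
    if 14 <= cap:
        record(cap)
    elif score > 19 == pairs:
        score = score + num
        num = num * (score - pairs)
    else:
        num = num + (num + 30)
    return score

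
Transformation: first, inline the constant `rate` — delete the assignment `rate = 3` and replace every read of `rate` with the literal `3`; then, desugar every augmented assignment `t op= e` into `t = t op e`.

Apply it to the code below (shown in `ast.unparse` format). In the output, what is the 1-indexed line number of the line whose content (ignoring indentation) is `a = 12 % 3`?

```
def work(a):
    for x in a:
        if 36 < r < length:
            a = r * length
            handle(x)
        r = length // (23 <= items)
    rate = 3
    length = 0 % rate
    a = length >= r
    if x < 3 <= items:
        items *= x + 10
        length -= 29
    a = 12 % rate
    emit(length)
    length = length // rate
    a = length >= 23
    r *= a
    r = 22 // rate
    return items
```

12

Transformed code:
def work(a):
    for x in a:
        if 36 < r < length:
            a = r * length
            handle(x)
        r = length // (23 <= items)
    length = 0 % 3
    a = length >= r
    if x < 3 <= items:
        items = items * (x + 10)
        length = length - 29
    a = 12 % 3
    emit(length)
    length = length // 3
    a = length >= 23
    r = r * a
    r = 22 // 3
    return items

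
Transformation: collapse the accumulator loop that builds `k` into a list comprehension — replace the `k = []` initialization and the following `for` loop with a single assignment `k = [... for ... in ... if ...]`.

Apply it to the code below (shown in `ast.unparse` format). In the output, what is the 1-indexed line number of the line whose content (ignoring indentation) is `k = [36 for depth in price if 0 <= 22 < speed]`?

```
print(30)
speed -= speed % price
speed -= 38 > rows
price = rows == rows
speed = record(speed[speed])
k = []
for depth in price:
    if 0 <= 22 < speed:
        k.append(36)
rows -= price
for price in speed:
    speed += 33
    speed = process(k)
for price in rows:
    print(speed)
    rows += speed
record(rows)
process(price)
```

Transformed code:
print(30)
speed -= speed % price
speed -= 38 > rows
price = rows == rows
speed = record(speed[speed])
k = [36 for depth in price if 0 <= 22 < speed]
rows -= price
for price in speed:
    speed += 33
    speed = process(k)
for price in rows:
    print(speed)
    rows += speed
record(rows)
process(price)

6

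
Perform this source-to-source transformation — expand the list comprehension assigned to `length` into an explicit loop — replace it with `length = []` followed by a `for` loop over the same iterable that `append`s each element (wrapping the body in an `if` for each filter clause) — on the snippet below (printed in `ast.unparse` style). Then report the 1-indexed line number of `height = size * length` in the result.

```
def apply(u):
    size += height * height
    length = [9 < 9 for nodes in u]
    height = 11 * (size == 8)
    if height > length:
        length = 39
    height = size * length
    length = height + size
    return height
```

9

Transformed code:
def apply(u):
    size += height * height
    length = []
    for nodes in u:
        length.append(9 < 9)
    height = 11 * (size == 8)
    if height > length:
        length = 39
    height = size * length
    length = height + size
    return height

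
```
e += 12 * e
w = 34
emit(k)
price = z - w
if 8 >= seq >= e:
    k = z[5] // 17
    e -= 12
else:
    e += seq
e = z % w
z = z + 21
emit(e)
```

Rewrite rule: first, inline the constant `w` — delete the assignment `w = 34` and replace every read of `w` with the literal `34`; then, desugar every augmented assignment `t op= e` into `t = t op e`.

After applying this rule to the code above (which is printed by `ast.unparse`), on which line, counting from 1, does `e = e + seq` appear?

8

Transformed code:
e = e + 12 * e
emit(k)
price = z - 34
if 8 >= seq >= e:
    k = z[5] // 17
    e = e - 12
else:
    e = e + seq
e = z % 34
z = z + 21
emit(e)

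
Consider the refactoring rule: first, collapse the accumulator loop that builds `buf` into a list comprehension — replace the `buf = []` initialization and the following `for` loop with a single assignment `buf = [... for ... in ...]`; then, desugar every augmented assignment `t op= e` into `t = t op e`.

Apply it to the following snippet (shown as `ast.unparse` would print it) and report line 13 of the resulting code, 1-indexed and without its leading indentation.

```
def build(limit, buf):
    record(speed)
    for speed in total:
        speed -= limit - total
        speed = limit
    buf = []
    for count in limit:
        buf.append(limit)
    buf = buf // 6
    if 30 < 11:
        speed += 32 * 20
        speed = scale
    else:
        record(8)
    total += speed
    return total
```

Transformed code:
def build(limit, buf):
    record(speed)
    for speed in total:
        speed = speed - (limit - total)
        speed = limit
    buf = [limit for count in limit]
    buf = buf // 6
    if 30 < 11:
        speed = speed + 32 * 20
        speed = scale
    else:
        record(8)
    total = total + speed
    return total

total = total + speed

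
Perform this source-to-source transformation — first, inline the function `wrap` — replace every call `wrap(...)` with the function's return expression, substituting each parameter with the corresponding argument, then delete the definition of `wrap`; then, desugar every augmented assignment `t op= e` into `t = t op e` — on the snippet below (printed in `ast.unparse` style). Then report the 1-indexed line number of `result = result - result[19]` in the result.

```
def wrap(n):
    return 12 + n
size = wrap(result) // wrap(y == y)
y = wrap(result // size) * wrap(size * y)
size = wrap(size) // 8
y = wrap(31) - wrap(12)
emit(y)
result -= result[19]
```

Transformed code:
size = (12 + result) // (12 + (y == y))
y = (12 + result // size) * (12 + size * y)
size = (12 + size) // 8
y = 12 + 31 - (12 + 12)
emit(y)
result = result - result[19]

6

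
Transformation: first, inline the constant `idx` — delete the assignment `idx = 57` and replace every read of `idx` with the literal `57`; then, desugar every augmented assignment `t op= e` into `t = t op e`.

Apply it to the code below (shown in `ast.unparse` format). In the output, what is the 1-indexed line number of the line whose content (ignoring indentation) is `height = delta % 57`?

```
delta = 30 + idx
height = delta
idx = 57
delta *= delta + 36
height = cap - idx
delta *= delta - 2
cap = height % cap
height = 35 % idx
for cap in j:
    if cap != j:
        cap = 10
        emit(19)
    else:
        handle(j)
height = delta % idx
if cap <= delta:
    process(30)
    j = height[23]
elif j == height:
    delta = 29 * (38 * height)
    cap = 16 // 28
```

Transformed code:
delta = 30 + 57
height = delta
delta = delta * (delta + 36)
height = cap - 57
delta = delta * (delta - 2)
cap = height % cap
height = 35 % 57
for cap in j:
    if cap != j:
        cap = 10
        emit(19)
    else:
        handle(j)
height = delta % 57
if cap <= delta:
    process(30)
    j = height[23]
elif j == height:
    delta = 29 * (38 * height)
    cap = 16 // 28

14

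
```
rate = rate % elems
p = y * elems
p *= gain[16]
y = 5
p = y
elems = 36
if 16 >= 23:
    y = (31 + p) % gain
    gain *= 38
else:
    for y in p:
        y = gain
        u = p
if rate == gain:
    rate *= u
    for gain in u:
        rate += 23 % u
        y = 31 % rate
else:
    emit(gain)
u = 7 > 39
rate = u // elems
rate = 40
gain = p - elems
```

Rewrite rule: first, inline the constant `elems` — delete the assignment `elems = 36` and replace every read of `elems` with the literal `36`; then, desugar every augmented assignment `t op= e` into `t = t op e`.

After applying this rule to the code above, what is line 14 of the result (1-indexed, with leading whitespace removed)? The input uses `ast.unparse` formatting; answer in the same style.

Transformed code:
rate = rate % 36
p = y * 36
p = p * gain[16]
y = 5
p = y
if 16 >= 23:
    y = (31 + p) % gain
    gain = gain * 38
else:
    for y in p:
        y = gain
        u = p
if rate == gain:
    rate = rate * u
    for gain in u:
        rate = rate + 23 % u
        y = 31 % rate
else:
    emit(gain)
u = 7 > 39
rate = u // 36
rate = 40
gain = p - 36

rate = rate * u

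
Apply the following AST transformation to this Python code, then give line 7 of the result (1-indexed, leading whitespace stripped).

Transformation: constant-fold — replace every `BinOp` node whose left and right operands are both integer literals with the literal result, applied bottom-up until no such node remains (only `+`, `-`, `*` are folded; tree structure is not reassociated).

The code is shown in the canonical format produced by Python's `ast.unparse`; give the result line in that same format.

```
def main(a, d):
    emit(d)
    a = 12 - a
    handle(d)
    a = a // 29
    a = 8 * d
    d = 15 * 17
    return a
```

Transformed code:
def main(a, d):
    emit(d)
    a = 12 - a
    handle(d)
    a = a // 29
    a = 8 * d
    d = 255
    return a

d = 255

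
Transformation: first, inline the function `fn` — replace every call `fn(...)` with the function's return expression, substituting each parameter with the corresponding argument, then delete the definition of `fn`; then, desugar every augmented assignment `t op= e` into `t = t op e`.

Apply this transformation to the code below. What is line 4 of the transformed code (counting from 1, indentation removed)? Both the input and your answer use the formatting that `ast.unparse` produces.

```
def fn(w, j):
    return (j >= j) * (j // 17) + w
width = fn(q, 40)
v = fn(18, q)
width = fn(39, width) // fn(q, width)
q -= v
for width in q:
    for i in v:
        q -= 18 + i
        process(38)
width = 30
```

q = q - v

Transformed code:
width = (40 >= 40) * (40 // 17) + q
v = (q >= q) * (q // 17) + 18
width = ((width >= width) * (width // 17) + 39) // ((width >= width) * (width // 17) + q)
q = q - v
for width in q:
    for i in v:
        q = q - (18 + i)
        process(38)
width = 30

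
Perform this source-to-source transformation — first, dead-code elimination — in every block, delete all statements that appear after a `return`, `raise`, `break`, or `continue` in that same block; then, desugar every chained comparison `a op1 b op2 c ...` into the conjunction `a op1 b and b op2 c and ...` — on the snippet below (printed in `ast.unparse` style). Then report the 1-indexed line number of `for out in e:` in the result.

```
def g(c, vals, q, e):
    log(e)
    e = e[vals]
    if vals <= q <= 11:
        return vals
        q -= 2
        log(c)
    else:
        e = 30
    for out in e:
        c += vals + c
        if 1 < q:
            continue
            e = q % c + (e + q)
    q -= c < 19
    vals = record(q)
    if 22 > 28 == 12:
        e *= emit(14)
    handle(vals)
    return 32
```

8

Transformed code:
def g(c, vals, q, e):
    log(e)
    e = e[vals]
    if vals <= q and q <= 11:
        return vals
    else:
        e = 30
    for out in e:
        c += vals + c
        if 1 < q:
            continue
    q -= c < 19
    vals = record(q)
    if 22 > 28 and 28 == 12:
        e *= emit(14)
    handle(vals)
    return 32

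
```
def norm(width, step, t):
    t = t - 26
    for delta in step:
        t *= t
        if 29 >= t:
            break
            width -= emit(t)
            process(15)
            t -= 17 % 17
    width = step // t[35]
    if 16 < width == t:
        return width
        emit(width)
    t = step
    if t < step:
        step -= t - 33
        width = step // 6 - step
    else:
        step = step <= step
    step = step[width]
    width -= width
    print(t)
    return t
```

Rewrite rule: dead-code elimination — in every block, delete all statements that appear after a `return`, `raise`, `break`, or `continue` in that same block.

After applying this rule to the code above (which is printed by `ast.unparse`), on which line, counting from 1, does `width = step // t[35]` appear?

Transformed code:
def norm(width, step, t):
    t = t - 26
    for delta in step:
        t *= t
        if 29 >= t:
            break
    width = step // t[35]
    if 16 < width == t:
        return width
    t = step
    if t < step:
        step -= t - 33
        width = step // 6 - step
    else:
        step = step <= step
    step = step[width]
    width -= width
    print(t)
    return t

7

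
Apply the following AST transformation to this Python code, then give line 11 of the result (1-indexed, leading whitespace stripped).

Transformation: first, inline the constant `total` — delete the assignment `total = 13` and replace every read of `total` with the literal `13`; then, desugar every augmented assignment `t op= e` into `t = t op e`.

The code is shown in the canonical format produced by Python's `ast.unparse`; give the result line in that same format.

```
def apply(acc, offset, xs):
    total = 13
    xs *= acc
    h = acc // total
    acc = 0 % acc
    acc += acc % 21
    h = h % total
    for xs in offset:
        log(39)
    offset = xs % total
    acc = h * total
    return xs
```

return xs

Transformed code:
def apply(acc, offset, xs):
    xs = xs * acc
    h = acc // 13
    acc = 0 % acc
    acc = acc + acc % 21
    h = h % 13
    for xs in offset:
        log(39)
    offset = xs % 13
    acc = h * 13
    return xs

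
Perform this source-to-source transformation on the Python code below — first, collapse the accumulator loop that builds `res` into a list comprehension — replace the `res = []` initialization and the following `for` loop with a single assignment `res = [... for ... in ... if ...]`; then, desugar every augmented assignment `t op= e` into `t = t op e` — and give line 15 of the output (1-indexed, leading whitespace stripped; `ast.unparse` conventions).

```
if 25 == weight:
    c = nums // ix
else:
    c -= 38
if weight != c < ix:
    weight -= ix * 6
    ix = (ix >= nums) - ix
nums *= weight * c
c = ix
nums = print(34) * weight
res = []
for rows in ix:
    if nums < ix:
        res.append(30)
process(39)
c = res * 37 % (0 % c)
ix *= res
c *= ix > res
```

c = c * (ix > res)

Transformed code:
if 25 == weight:
    c = nums // ix
else:
    c = c - 38
if weight != c < ix:
    weight = weight - ix * 6
    ix = (ix >= nums) - ix
nums = nums * (weight * c)
c = ix
nums = print(34) * weight
res = [30 for rows in ix if nums < ix]
process(39)
c = res * 37 % (0 % c)
ix = ix * res
c = c * (ix > res)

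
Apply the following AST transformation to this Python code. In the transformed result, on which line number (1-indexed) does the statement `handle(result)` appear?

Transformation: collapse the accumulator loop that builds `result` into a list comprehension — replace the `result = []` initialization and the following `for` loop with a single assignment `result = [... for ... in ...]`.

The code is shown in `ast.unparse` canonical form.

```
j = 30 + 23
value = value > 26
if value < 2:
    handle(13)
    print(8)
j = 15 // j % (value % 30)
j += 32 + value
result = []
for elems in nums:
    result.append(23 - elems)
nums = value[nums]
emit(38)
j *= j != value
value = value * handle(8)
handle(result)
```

Transformed code:
j = 30 + 23
value = value > 26
if value < 2:
    handle(13)
    print(8)
j = 15 // j % (value % 30)
j += 32 + value
result = [23 - elems for elems in nums]
nums = value[nums]
emit(38)
j *= j != value
value = value * handle(8)
handle(result)

13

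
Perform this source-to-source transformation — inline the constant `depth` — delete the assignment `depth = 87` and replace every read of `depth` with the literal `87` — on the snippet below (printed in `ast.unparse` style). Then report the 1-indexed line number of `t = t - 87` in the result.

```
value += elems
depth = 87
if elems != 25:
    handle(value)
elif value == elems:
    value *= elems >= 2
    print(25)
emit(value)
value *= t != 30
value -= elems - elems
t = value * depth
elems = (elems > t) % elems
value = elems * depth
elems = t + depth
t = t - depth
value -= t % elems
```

Transformed code:
value += elems
if elems != 25:
    handle(value)
elif value == elems:
    value *= elems >= 2
    print(25)
emit(value)
value *= t != 30
value -= elems - elems
t = value * 87
elems = (elems > t) % elems
value = elems * 87
elems = t + 87
t = t - 87
value -= t % elems

14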